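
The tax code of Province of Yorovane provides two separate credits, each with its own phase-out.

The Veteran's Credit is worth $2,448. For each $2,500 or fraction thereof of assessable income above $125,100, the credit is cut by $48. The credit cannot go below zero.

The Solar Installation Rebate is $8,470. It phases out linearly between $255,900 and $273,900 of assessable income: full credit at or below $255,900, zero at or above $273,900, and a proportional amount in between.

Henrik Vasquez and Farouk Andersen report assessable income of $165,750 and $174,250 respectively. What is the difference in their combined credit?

$144

Henrik ($165,750): Veteran's Credit: income exceeds $125,100 by $40,650, which is 17 full-or-partial $2,500 increments; reduction = 17 × $48 = $816, leaving $1,632. Solar Installation Rebate: $165,750 is at or below the $255,900 threshold, so the full $8,470 applies. total $1,632 + $8,470 = $10,102
Farouk ($174,250): Veteran's Credit: income exceeds $125,100 by $49,150, which is 20 full-or-partial $2,500 increments; reduction = 20 × $48 = $960, leaving $1,488. Solar Installation Rebate: $174,250 is at or below the $255,900 threshold, so the full $8,470 applies. total $1,488 + $8,470 = $9,958
Difference: |$10,102 − $9,958| = $144.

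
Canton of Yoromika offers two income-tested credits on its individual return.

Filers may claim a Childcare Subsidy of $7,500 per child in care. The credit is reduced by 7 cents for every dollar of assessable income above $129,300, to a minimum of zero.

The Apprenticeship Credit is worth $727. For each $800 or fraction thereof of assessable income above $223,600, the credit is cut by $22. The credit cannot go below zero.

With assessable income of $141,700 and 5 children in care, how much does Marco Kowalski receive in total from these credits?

Childcare Subsidy: base = 5 × $7,500 = $37,500. 7% of the $12,400 excess over $129,300 is $868; credit = $37,500 − $868 = $36,632.
Apprenticeship Credit: $141,700 is at or below the $223,600 threshold, so the full $727 applies.
Total: $36,632 + $727 = $37,359.

$37,359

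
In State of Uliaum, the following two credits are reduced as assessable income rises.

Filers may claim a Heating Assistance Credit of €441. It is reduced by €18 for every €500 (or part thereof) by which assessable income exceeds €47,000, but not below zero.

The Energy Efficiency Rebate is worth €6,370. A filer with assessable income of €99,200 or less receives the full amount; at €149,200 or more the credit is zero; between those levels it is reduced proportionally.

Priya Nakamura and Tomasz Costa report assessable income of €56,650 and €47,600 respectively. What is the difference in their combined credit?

€324

Priya (€56,650): Heating Assistance Credit: income exceeds €47,000 by €9,650, which is 20 full-or-partial €500 increments; reduction = 20 × €18 = €360, leaving €81. Energy Efficiency Rebate: €56,650 is at or below the €99,200 threshold, so the full €6,370 applies. total €81 + €6,370 = €6,451
Tomasz (€47,600): Heating Assistance Credit: income exceeds €47,000 by €600, which is 2 full-or-partial €500 increments; reduction = 2 × €18 = €36, leaving €405. Energy Efficiency Rebate: €47,600 is at or below the €99,200 threshold, so the full €6,370 applies. total €405 + €6,370 = €6,775
Difference: |€6,451 − €6,775| = €324.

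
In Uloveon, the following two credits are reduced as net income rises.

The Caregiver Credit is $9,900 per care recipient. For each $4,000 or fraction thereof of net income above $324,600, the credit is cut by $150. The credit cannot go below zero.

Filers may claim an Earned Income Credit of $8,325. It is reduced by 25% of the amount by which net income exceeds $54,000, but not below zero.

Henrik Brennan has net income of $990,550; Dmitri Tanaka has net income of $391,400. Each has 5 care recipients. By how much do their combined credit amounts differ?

Henrik ($990,550): Caregiver Credit: base = 5 × $9,900 = $49,500. income exceeds $324,600 by $665,950, which is 167 full-or-partial $4,000 increments; reduction = 167 × $150 = $25,050, leaving $24,450. Earned Income Credit: 25% of the $936,550 excess over $54,000 is $234,137.50 ≥ base, so the credit is $0. total $24,450 + $0 = $24,450
Dmitri ($391,400): Caregiver Credit: base = 5 × $9,900 = $49,500. income exceeds $324,600 by $66,800, which is 17 full-or-partial $4,000 increments; reduction = 17 × $150 = $2,550, leaving $46,950. Earned Income Credit: 25% of the $337,400 excess over $54,000 is $84,350 ≥ base, so the credit is $0. total $46,950 + $0 = $46,950
Difference: |$24,450 − $46,950| = $22,500.

$22,500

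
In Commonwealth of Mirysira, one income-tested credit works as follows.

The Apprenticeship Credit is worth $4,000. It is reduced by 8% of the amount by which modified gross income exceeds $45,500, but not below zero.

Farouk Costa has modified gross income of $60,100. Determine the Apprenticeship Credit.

Apprenticeship Credit: 8% of the $14,600 excess over $45,500 is $1,168; credit = $4,000 − $1,168 = $2,832.

$2,832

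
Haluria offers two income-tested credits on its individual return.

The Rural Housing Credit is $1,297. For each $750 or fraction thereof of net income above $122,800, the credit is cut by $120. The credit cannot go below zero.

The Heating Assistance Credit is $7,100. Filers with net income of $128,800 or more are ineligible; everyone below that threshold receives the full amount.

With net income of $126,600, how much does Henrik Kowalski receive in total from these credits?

$7,677

Rural Housing Credit: income exceeds $122,800 by $3,800, which is 6 full-or-partial $750 increments; reduction = 6 × $120 = $720, leaving $577.
Heating Assistance Credit: $126,600 is below the $128,800 cutoff, so the full $7,100 applies.
Total: $577 + $7,100 = $7,677.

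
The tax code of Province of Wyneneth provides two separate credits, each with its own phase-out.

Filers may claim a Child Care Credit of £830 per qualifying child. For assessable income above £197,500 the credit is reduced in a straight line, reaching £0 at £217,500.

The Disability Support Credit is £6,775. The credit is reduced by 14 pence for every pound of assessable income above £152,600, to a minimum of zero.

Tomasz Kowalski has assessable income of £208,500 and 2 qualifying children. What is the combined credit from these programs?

Child Care Credit: base = 2 × £830 = £1,660. £208,500 is £11,000 into a £20,000 phase-out range, leaving 9,000/20,000 of the credit: £1,660 × 9,000/20,000 = £747.
Disability Support Credit: 14% of the £55,900 excess over £152,600 is £7,826 ≥ base, so the credit is £0.
Total: £747 + £0 = £747.

£747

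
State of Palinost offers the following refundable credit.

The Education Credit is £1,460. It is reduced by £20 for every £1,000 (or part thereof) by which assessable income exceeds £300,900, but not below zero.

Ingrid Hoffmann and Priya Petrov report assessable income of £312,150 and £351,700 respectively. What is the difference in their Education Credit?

£780

Ingrid (£312,150): Education Credit: income exceeds £300,900 by £11,250, which is 12 full-or-partial £1,000 increments; reduction = 12 × £20 = £240, leaving £1,220.
Priya (£351,700): Education Credit: income exceeds £300,900 by £50,800, which is 51 full-or-partial £1,000 increments; reduction = 51 × £20 = £1,020, leaving £440.
Difference: |£1,220 − £440| = £780.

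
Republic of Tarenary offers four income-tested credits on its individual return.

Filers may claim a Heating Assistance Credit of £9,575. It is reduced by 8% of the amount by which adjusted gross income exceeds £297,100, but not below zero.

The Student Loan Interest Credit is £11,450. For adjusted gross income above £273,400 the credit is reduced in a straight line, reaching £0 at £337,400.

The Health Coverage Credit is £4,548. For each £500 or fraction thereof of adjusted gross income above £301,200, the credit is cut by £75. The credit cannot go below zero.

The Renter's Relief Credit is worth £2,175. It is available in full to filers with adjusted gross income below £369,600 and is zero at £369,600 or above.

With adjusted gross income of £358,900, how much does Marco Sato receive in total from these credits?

£6,806

Heating Assistance Credit: 8% of the £61,800 excess over £297,100 is £4,944; credit = £9,575 − £4,944 = £4,631.
Student Loan Interest Credit: £358,900 is at or above £337,400, so the credit is £0.
Health Coverage Credit: income exceeds £301,200 by £57,700 → 116 increments × £75 = £8,700 ≥ base, so the credit is £0.
Renter's Relief Credit: £358,900 is below the £369,600 cutoff, so the full £2,175 applies.
Total: £4,631 + £0 + £0 + £2,175 = £6,806.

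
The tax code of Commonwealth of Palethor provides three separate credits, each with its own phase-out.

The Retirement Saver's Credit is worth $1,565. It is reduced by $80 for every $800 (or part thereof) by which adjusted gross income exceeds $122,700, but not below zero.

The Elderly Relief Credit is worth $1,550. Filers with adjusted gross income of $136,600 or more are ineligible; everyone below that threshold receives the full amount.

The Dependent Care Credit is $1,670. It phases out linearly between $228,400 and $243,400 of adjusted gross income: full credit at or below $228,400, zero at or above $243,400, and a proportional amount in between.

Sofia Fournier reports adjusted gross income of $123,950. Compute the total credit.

$4,625

Retirement Saver's Credit: income exceeds $122,700 by $1,250, which is 2 full-or-partial $800 increments; reduction = 2 × $80 = $160, leaving $1,405.
Elderly Relief Credit: $123,950 is below the $136,600 cutoff, so the full $1,550 applies.
Dependent Care Credit: $123,950 is at or below the $228,400 threshold, so the full $1,670 applies.
Total: $1,405 + $1,550 + $1,670 = $4,625.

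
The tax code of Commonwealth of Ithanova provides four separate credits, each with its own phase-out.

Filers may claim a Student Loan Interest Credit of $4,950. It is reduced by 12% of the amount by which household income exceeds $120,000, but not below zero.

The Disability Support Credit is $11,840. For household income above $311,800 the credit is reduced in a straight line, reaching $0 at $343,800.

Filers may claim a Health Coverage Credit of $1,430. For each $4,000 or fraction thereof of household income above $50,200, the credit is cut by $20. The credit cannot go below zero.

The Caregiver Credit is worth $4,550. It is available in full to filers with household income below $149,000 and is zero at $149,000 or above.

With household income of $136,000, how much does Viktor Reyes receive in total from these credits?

Student Loan Interest Credit: 12% of the $16,000 excess over $120,000 is $1,920; credit = $4,950 − $1,920 = $3,030.
Disability Support Credit: $136,000 is at or below the $311,800 threshold, so the full $11,840 applies.
Health Coverage Credit: income exceeds $50,200 by $85,800, which is 22 full-or-partial $4,000 increments; reduction = 22 × $20 = $440, leaving $990.
Caregiver Credit: $136,000 is below the $149,000 cutoff, so the full $4,550 applies.
Total: $3,030 + $11,840 + $990 + $4,550 = $20,410.

$20,410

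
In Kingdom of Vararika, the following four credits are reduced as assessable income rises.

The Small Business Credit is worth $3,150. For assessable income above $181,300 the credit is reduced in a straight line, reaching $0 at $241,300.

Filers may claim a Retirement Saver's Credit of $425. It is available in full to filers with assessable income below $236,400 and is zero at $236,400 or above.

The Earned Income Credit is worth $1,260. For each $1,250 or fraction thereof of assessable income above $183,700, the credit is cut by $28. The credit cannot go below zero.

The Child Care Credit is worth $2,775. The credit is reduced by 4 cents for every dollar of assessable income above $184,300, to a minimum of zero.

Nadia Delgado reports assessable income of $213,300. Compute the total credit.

$4,098

Small Business Credit: $213,300 is $32,000 into a $60,000 phase-out range, leaving 28,000/60,000 of the credit: $3,150 × 28,000/60,000 = $1,470.
Retirement Saver's Credit: $213,300 is below the $236,400 cutoff, so the full $425 applies.
Earned Income Credit: income exceeds $183,700 by $29,600, which is 24 full-or-partial $1,250 increments; reduction = 24 × $28 = $672, leaving $588.
Child Care Credit: 4% of the $29,000 excess over $184,300 is $1,160; credit = $2,775 − $1,160 = $1,615.
Total: $1,470 + $425 + $588 + $1,615 = $4,098.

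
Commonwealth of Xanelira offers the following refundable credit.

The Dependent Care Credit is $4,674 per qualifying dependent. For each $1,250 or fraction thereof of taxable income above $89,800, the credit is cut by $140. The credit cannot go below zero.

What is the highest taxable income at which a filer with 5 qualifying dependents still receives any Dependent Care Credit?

$297,300

Full credit = 5 × $4,674 = $23,370.
After 166 increments the reduction is 166 × $140 = $23,240, leaving $130; one more increment wipes it out. Increment 166 ends at excess 166 × $1,250 = $207,500, so the highest qualifying income is $89,800 + $207,500 = $297,300.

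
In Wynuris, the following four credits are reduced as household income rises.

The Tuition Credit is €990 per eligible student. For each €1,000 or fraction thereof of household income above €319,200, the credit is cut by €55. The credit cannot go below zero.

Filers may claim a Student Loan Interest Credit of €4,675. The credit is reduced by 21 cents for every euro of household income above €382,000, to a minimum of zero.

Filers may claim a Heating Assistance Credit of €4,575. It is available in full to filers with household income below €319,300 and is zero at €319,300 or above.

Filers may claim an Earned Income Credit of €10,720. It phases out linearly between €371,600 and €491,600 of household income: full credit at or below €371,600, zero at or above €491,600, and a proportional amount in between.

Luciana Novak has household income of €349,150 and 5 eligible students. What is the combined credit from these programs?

€18,695

Tuition Credit: base = 5 × €990 = €4,950. income exceeds €319,200 by €29,950, which is 30 full-or-partial €1,000 increments; reduction = 30 × €55 = €1,650, leaving €3,300.
Student Loan Interest Credit: €349,150 is at or below the €382,000 threshold, so the full €4,675 applies.
Heating Assistance Credit: €349,150 meets or exceeds the €319,300 cutoff, so the credit is €0.
Earned Income Credit: €349,150 is at or below the €371,600 threshold, so the full €10,720 applies.
Total: €3,300 + €4,675 + €0 + €10,720 = €18,695.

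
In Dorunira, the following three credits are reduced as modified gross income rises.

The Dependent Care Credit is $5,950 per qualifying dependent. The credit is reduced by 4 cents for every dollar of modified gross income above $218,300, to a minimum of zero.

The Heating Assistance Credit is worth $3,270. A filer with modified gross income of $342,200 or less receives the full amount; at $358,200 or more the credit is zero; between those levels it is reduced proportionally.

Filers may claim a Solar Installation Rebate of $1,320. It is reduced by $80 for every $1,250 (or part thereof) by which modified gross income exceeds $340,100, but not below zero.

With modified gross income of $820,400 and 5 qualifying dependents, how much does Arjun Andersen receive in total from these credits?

Dependent Care Credit: base = 5 × $5,950 = $29,750. 4% of the $602,100 excess over $218,300 is $24,084; credit = $29,750 − $24,084 = $5,666.
Heating Assistance Credit: $820,400 is at or above $358,200, so the credit is $0.
Solar Installation Rebate: income exceeds $340,100 by $480,300 → 385 increments × $80 = $30,800 ≥ base, so the credit is $0.
Total: $5,666 + $0 + $0 = $5,666.

$5,666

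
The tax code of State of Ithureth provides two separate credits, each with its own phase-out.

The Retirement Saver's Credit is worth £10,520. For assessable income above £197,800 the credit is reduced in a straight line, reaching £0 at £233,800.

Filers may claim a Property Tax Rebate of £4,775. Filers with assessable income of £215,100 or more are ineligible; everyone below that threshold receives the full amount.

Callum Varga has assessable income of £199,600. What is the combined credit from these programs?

Retirement Saver's Credit: £199,600 is £1,800 into a £36,000 phase-out range, leaving 34,200/36,000 of the credit: £10,520 × 34,200/36,000 = £9,994.
Property Tax Rebate: £199,600 is below the £215,100 cutoff, so the full £4,775 applies.
Total: £9,994 + £4,775 = £14,769.

£14,769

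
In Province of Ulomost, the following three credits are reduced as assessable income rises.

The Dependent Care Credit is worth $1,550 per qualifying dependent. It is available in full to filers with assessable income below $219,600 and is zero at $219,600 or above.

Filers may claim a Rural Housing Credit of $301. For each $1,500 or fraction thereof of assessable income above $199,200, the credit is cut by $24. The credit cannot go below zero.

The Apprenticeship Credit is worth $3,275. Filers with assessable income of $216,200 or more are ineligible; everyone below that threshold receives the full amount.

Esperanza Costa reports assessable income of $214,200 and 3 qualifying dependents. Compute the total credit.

$7,986

Dependent Care Credit: base = 3 × $1,550 = $4,650. $214,200 is below the $219,600 cutoff, so the full $4,650 applies.
Rural Housing Credit: income exceeds $199,200 by $15,000, which is 10 full-or-partial $1,500 increments; reduction = 10 × $24 = $240, leaving $61.
Apprenticeship Credit: $214,200 is below the $216,200 cutoff, so the full $3,275 applies.
Total: $4,650 + $61 + $3,275 = $7,986.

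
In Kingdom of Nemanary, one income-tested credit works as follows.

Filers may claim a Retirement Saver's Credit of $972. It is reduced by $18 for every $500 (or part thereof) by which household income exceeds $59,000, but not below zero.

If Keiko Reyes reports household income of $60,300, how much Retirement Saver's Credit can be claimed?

$918

Retirement Saver's Credit: income exceeds $59,000 by $1,300, which is 3 full-or-partial $500 increments; reduction = 3 × $18 = $54, leaving $918.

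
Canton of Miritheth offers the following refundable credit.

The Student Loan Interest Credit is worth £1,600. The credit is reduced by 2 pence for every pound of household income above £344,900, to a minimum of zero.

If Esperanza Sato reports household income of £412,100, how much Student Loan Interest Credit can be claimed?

Student Loan Interest Credit: 2% of the £67,200 excess over £344,900 is £1,344; credit = £1,600 − £1,344 = £256.

£256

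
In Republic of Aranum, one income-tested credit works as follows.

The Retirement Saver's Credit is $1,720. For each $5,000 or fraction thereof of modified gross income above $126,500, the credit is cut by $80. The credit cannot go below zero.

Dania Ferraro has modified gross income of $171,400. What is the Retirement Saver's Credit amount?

Retirement Saver's Credit: income exceeds $126,500 by $44,900, which is 9 full-or-partial $5,000 increments; reduction = 9 × $80 = $720, leaving $1,000.

$1,000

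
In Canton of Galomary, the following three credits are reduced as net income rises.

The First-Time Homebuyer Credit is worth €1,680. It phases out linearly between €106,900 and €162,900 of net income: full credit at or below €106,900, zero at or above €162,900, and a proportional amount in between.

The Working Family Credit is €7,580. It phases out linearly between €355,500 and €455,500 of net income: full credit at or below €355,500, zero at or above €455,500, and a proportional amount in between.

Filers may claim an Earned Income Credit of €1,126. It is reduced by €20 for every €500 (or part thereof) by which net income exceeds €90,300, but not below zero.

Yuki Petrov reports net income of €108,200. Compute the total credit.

€9,627

First-Time Homebuyer Credit: €108,200 is €1,300 into a €56,000 phase-out range, leaving 54,700/56,000 of the credit: €1,680 × 54,700/56,000 = €1,641.
Working Family Credit: €108,200 is at or below the €355,500 threshold, so the full €7,580 applies.
Earned Income Credit: income exceeds €90,300 by €17,900, which is 36 full-or-partial €500 increments; reduction = 36 × €20 = €720, leaving €406.
Total: €1,641 + €7,580 + €406 = €9,627.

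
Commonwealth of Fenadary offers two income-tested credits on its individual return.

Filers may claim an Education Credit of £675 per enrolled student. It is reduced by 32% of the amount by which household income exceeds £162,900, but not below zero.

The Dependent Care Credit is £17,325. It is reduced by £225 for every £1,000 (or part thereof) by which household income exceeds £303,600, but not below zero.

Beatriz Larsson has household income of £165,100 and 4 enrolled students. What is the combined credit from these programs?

Education Credit: base = 4 × £675 = £2,700. 32% of the £2,200 excess over £162,900 is £704; credit = £2,700 − £704 = £1,996.
Dependent Care Credit: £165,100 is at or below the £303,600 threshold, so the full £17,325 applies.
Total: £1,996 + £17,325 = £19,321.

£19,321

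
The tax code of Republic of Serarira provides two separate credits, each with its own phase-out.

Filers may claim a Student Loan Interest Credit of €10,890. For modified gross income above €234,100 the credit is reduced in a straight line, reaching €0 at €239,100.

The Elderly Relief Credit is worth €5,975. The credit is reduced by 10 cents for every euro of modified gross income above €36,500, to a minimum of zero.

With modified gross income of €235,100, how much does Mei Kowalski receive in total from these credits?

€8,712

Student Loan Interest Credit: €235,100 is €1,000 into a €5,000 phase-out range, leaving 4,000/5,000 of the credit: €10,890 × 4,000/5,000 = €8,712.
Elderly Relief Credit: 10% of the €198,600 excess over €36,500 is €19,860 ≥ base, so the credit is €0.
Total: €8,712 + €0 = €8,712.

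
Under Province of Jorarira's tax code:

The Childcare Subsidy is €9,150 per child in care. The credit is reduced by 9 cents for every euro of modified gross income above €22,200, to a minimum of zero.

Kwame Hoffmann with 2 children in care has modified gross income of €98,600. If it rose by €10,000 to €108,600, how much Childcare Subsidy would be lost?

€900

At €98,600 — base = 2 × €9,150 = €18,300. 9% of the €76,400 excess over €22,200 is €6,876; credit = €18,300 − €6,876 = €11,424.
At €108,600 — base = 2 × €9,150 = €18,300. 9% of the €86,400 excess over €22,200 is €7,776; credit = €18,300 − €7,776 = €10,524.
Lost: €11,424 − €10,524 = €900.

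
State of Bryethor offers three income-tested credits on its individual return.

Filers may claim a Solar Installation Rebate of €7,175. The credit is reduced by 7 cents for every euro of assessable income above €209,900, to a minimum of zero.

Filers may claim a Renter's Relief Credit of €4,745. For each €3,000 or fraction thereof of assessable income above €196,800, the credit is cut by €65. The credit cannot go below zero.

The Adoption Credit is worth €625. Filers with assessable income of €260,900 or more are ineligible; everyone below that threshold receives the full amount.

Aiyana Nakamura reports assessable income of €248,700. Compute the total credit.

Solar Installation Rebate: 7% of the €38,800 excess over €209,900 is €2,716; credit = €7,175 − €2,716 = €4,459.
Renter's Relief Credit: income exceeds €196,800 by €51,900, which is 18 full-or-partial €3,000 increments; reduction = 18 × €65 = €1,170, leaving €3,575.
Adoption Credit: €248,700 is below the €260,900 cutoff, so the full €625 applies.
Total: €4,459 + €3,575 + €625 = €8,659.

€8,659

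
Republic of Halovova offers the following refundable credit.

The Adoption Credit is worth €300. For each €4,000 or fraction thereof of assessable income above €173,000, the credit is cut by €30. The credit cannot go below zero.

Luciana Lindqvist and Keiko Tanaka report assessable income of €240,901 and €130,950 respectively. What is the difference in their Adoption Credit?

€300

Luciana (€240,901): Adoption Credit: income exceeds €173,000 by €67,901 → 17 increments × €30 = €510 ≥ base, so the credit is €0.
Keiko (€130,950): Adoption Credit: €130,950 is at or below the €173,000 threshold, so the full €300 applies.
Difference: |€0 − €300| = €300.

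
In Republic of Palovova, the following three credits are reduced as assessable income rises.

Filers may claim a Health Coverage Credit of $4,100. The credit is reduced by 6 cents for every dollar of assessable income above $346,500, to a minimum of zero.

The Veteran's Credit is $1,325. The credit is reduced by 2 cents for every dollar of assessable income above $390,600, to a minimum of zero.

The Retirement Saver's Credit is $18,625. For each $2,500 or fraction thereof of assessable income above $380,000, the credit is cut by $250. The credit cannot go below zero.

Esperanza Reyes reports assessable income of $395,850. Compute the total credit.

$19,234

Health Coverage Credit: 6% of the $49,350 excess over $346,500 is $2,961; credit = $4,100 − $2,961 = $1,139.
Veteran's Credit: 2% of the $5,250 excess over $390,600 is $105; credit = $1,325 − $105 = $1,220.
Retirement Saver's Credit: income exceeds $380,000 by $15,850, which is 7 full-or-partial $2,500 increments; reduction = 7 × $250 = $1,750, leaving $16,875.
Total: $1,139 + $1,220 + $16,875 = $19,234.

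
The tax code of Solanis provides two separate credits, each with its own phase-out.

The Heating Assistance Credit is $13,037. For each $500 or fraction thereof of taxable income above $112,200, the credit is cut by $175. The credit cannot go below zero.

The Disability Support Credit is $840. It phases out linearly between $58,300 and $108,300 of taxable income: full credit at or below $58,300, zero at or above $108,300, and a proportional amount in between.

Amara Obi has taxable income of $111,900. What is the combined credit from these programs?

Heating Assistance Credit: $111,900 is at or below the $112,200 threshold, so the full $13,037 applies.
Disability Support Credit: $111,900 is at or above $108,300, so the credit is $0.
Total: $13,037 + $0 = $13,037.

$13,037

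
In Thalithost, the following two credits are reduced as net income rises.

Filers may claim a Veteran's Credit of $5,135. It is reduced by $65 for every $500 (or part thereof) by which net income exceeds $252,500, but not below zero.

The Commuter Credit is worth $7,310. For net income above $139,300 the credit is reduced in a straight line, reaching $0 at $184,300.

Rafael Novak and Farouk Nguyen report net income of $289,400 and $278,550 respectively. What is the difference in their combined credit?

Rafael ($289,400): Veteran's Credit: income exceeds $252,500 by $36,900, which is 74 full-or-partial $500 increments; reduction = 74 × $65 = $4,810, leaving $325. Commuter Credit: $289,400 is at or above $184,300, so the credit is $0. total $325 + $0 = $325
Farouk ($278,550): Veteran's Credit: income exceeds $252,500 by $26,050, which is 53 full-or-partial $500 increments; reduction = 53 × $65 = $3,445, leaving $1,690. Commuter Credit: $278,550 is at or above $184,300, so the credit is $0. total $1,690 + $0 = $1,690
Difference: |$325 − $1,690| = $1,365.

$1,365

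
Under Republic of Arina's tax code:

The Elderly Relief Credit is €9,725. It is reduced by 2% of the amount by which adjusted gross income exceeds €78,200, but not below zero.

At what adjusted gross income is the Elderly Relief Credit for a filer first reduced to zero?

The credit falls by 2% of each euro above €78,200, so it reaches zero when the excess is €9,725 / 2% = €486,250: income = €78,200 + €486,250 = €564,450.

€564,450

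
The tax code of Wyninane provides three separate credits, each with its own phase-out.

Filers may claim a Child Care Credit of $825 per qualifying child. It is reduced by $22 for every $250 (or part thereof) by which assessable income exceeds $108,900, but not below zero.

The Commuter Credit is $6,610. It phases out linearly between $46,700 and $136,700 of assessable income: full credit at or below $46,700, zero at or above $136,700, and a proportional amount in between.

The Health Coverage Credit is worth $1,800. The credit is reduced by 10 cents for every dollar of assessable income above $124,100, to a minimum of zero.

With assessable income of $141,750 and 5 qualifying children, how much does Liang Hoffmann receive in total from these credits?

Child Care Credit: base = 5 × $825 = $4,125. income exceeds $108,900 by $32,850, which is 132 full-or-partial $250 increments; reduction = 132 × $22 = $2,904, leaving $1,221.
Commuter Credit: $141,750 is at or above $136,700, so the credit is $0.
Health Coverage Credit: 10% of the $17,650 excess over $124,100 is $1,765; credit = $1,800 − $1,765 = $35.
Total: $1,221 + $0 + $35 = $1,256.

$1,256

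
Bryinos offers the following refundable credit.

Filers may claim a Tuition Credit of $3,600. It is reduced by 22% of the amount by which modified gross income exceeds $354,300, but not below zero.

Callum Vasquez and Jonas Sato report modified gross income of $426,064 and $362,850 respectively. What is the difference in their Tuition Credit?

$1,719

Callum ($426,064): Tuition Credit: 22% of the $71,764 excess over $354,300 is $15,788.08 ≥ base, so the credit is $0.
Jonas ($362,850): Tuition Credit: 22% of the $8,550 excess over $354,300 is $1,881; credit = $3,600 − $1,881 = $1,719.
Difference: |$0 − $1,719| = $1,719.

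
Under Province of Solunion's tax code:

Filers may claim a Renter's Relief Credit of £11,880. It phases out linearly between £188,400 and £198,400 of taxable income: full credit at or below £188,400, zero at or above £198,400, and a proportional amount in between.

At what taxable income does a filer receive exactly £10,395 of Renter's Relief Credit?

£189,650

£10,395 is 10,395/11,880 of the full £11,880, so 1,485/11,880 of the £10,000 range has been used: income = £188,400 + £10,000 × 1,485/11,880 = £189,650.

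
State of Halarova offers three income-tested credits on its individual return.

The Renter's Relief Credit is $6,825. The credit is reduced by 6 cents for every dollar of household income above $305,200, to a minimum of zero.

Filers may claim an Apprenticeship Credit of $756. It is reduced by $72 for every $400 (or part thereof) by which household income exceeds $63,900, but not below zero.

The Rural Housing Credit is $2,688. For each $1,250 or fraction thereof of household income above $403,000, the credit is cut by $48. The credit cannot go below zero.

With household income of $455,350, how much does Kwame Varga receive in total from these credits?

$672

Renter's Relief Credit: 6% of the $150,150 excess over $305,200 is $9,009 ≥ base, so the credit is $0.
Apprenticeship Credit: income exceeds $63,900 by $391,450 → 979 increments × $72 = $70,488 ≥ base, so the credit is $0.
Rural Housing Credit: income exceeds $403,000 by $52,350, which is 42 full-or-partial $1,250 increments; reduction = 42 × $48 = $2,016, leaving $672.
Total: $0 + $0 + $672 = $672.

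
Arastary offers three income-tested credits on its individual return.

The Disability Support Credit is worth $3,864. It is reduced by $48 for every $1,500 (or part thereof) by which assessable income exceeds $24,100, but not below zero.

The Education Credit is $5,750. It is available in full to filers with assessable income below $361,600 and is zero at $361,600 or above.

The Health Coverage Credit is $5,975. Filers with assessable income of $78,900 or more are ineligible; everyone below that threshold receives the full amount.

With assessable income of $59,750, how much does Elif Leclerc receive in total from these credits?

Disability Support Credit: income exceeds $24,100 by $35,650, which is 24 full-or-partial $1,500 increments; reduction = 24 × $48 = $1,152, leaving $2,712.
Education Credit: $59,750 is below the $361,600 cutoff, so the full $5,750 applies.
Health Coverage Credit: $59,750 is below the $78,900 cutoff, so the full $5,975 applies.
Total: $2,712 + $5,750 + $5,975 = $14,437.

$14,437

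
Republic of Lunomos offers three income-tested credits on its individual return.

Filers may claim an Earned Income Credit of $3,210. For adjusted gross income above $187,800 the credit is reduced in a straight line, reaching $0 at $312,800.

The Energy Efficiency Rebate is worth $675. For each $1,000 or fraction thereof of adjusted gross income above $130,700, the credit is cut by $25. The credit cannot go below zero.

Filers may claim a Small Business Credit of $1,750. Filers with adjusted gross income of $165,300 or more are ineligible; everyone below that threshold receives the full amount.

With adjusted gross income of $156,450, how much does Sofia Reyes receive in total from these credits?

$4,985

Earned Income Credit: $156,450 is at or below the $187,800 threshold, so the full $3,210 applies.
Energy Efficiency Rebate: income exceeds $130,700 by $25,750, which is 26 full-or-partial $1,000 increments; reduction = 26 × $25 = $650, leaving $25.
Small Business Credit: $156,450 is below the $165,300 cutoff, so the full $1,750 applies.
Total: $3,210 + $25 + $1,750 = $4,985.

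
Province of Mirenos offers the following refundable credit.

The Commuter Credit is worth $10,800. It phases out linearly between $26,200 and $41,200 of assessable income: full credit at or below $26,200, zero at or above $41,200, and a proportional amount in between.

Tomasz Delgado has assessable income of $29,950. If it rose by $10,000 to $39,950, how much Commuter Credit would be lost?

$7,200

At $29,950 — $29,950 is $3,750 into a $15,000 phase-out range, leaving 11,250/15,000 of the credit: $10,800 × 11,250/15,000 = $8,100.
At $39,950 — $39,950 is $13,750 into a $15,000 phase-out range, leaving 1,250/15,000 of the credit: $10,800 × 1,250/15,000 = $900.
Lost: $8,100 − $900 = $7,200.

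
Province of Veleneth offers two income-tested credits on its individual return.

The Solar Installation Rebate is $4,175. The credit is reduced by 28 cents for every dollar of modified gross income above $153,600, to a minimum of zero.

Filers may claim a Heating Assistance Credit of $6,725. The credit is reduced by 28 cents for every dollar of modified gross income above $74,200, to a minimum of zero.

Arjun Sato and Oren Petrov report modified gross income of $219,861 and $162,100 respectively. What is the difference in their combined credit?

$1,795

Arjun ($219,861): Solar Installation Rebate: 28% of the $66,261 excess over $153,600 is $18,553.08 ≥ base, so the credit is $0. Heating Assistance Credit: 28% of the $145,661 excess over $74,200 is $40,785.08 ≥ base, so the credit is $0. total $0 + $0 = $0
Oren ($162,100): Solar Installation Rebate: 28% of the $8,500 excess over $153,600 is $2,380; credit = $4,175 − $2,380 = $1,795. Heating Assistance Credit: 28% of the $87,900 excess over $74,200 is $24,612 ≥ base, so the credit is $0. total $1,795 + $0 = $1,795
Difference: |$0 − $1,795| = $1,795.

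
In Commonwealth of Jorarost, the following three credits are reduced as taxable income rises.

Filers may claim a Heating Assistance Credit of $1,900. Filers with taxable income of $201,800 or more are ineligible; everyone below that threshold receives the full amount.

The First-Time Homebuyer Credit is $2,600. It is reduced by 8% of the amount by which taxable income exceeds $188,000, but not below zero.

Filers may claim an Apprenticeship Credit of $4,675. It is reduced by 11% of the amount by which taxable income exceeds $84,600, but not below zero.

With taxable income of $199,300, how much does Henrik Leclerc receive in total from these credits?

Heating Assistance Credit: $199,300 is below the $201,800 cutoff, so the full $1,900 applies.
First-Time Homebuyer Credit: 8% of the $11,300 excess over $188,000 is $904; credit = $2,600 − $904 = $1,696.
Apprenticeship Credit: 11% of the $114,700 excess over $84,600 is $12,617 ≥ base, so the credit is $0.
Total: $1,900 + $1,696 + $0 = $3,596.

$3,596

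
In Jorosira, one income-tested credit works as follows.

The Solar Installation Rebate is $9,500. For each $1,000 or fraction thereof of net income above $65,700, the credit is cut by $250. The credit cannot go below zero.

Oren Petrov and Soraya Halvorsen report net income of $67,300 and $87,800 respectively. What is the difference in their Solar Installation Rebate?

Oren ($67,300): Solar Installation Rebate: income exceeds $65,700 by $1,600, which is 2 full-or-partial $1,000 increments; reduction = 2 × $250 = $500, leaving $9,000.
Soraya ($87,800): Solar Installation Rebate: income exceeds $65,700 by $22,100, which is 23 full-or-partial $1,000 increments; reduction = 23 × $250 = $5,750, leaving $3,750.
Difference: |$9,000 − $3,750| = $5,250.

$5,250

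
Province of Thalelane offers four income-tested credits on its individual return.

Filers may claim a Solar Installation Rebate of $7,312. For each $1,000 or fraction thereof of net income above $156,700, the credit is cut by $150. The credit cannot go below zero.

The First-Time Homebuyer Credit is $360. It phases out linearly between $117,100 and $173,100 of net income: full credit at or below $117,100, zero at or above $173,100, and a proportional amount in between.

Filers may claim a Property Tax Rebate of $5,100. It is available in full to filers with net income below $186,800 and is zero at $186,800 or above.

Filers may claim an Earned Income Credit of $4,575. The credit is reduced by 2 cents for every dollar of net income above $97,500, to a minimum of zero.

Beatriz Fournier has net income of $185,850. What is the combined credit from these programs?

Solar Installation Rebate: income exceeds $156,700 by $29,150, which is 30 full-or-partial $1,000 increments; reduction = 30 × $150 = $4,500, leaving $2,812.
First-Time Homebuyer Credit: $185,850 is at or above $173,100, so the credit is $0.
Property Tax Rebate: $185,850 is below the $186,800 cutoff, so the full $5,100 applies.
Earned Income Credit: 2% of the $88,350 excess over $97,500 is $1,767; credit = $4,575 − $1,767 = $2,808.
Total: $2,812 + $0 + $5,100 + $2,808 = $10,720.

$10,720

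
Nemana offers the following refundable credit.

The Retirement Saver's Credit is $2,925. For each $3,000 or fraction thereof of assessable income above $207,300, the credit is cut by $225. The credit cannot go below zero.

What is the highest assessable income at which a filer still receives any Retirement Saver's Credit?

$243,300

After 12 increments the reduction is 12 × $225 = $2,700, leaving $225; one more increment wipes it out. Increment 12 ends at excess 12 × $3,000 = $36,000, so the highest qualifying income is $207,300 + $36,000 = $243,300.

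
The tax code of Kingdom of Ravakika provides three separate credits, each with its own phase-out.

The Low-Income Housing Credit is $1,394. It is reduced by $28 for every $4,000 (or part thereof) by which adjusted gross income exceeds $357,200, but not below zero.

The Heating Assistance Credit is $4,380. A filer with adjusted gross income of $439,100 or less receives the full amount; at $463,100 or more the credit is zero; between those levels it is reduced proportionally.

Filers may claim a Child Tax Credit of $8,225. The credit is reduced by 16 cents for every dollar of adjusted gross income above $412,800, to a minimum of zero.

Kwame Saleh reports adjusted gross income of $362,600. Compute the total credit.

Low-Income Housing Credit: income exceeds $357,200 by $5,400, which is 2 full-or-partial $4,000 increments; reduction = 2 × $28 = $56, leaving $1,338.
Heating Assistance Credit: $362,600 is at or below the $439,100 threshold, so the full $4,380 applies.
Child Tax Credit: $362,600 is at or below the $412,800 threshold, so the full $8,225 applies.
Total: $1,338 + $4,380 + $8,225 = $13,943.

$13,943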